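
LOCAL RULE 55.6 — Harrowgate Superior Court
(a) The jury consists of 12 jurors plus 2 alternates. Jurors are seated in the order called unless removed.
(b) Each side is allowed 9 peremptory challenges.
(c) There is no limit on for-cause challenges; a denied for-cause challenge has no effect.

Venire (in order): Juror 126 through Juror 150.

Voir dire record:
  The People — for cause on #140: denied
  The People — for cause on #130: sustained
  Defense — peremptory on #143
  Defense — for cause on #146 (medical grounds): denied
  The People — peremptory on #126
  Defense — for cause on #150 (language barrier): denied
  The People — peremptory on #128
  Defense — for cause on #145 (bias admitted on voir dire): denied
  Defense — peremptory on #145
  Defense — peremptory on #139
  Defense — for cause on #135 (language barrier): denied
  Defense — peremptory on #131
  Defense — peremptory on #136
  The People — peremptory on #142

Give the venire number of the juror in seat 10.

141

Removed: #126, #128, #130, #131, #136, #139, #142, #143, #145. (#135, #140, #146, #150 stay — for-cause denied.)
Filling seats in venire order through position 10: #127, #129, #132, #133, #134, #135, #137, #138, #140, #141.
So seat 10 is #141.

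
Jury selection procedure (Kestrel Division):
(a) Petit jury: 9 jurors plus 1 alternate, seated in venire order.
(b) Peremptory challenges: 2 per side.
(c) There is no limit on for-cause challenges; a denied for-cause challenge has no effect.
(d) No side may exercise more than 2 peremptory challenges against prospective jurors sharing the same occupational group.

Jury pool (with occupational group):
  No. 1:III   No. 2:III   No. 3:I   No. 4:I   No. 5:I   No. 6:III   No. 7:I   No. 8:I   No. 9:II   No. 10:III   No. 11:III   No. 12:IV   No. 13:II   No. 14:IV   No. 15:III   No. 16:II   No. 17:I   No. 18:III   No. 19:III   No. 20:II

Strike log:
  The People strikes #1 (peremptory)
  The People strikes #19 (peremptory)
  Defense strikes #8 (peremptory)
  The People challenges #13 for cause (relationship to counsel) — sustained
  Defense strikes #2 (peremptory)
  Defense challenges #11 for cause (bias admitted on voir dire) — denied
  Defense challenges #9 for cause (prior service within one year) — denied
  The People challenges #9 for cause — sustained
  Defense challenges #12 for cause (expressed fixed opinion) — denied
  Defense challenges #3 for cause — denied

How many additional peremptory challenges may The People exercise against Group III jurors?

0

The People peremptories so far: #1, #19 — 2 of 2 used, 0 left overall.
Against Group III: #1, #19 — 2 used; per-group cap 2 leaves 0.
Binding limit: min(0, 0) = 0.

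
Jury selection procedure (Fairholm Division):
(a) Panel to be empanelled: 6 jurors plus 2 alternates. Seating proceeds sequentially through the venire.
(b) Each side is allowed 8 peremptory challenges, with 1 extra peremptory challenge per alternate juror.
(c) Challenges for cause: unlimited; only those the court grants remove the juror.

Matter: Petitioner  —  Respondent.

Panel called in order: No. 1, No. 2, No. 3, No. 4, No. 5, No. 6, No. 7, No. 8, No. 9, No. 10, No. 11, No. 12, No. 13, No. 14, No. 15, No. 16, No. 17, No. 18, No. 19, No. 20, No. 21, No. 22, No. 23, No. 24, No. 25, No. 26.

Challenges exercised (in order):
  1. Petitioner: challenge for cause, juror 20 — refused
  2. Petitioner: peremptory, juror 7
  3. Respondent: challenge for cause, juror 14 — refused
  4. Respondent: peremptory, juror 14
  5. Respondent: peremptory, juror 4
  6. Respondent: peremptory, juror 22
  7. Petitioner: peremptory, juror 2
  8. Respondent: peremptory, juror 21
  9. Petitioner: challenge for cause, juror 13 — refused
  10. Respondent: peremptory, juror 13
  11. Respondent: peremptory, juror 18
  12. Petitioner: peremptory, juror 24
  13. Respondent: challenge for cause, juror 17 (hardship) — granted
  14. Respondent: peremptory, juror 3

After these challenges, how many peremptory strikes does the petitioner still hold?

7

Petitioner allotment: 8 base + 1 × 2 alternates = 10.
Petitioner peremptories used: #7, #2, #24 — 3 (for-cause on #20, #13 don't count).
Remaining: 10 − 3 = 7.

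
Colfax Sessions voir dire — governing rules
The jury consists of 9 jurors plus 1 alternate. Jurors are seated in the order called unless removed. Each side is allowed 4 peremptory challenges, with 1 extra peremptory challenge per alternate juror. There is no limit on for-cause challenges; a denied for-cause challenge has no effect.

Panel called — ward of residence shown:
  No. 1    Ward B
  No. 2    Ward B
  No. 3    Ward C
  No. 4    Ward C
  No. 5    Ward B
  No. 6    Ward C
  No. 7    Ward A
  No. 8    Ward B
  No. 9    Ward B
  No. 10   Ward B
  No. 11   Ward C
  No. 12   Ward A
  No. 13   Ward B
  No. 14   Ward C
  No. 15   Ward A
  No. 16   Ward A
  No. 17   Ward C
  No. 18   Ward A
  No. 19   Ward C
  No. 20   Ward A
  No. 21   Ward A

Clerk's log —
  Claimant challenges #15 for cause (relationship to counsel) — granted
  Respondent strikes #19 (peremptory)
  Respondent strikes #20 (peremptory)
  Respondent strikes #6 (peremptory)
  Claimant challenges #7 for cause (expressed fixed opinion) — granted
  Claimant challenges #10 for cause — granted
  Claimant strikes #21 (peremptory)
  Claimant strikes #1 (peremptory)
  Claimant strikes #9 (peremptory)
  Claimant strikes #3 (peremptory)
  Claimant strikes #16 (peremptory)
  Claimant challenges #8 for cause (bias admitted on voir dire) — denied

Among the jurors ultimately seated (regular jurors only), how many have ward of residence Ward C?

4

Removed: #1, #3, #6, #7, #9, #10, #15, #16, #19, #20, #21.
Seated jurors 1–9: #2, #4, #5, #8, #11, #12, #13, #14, #17 (alternates #18 not counted).
Of those, in Ward C: #4, #11, #14, #17 → 4.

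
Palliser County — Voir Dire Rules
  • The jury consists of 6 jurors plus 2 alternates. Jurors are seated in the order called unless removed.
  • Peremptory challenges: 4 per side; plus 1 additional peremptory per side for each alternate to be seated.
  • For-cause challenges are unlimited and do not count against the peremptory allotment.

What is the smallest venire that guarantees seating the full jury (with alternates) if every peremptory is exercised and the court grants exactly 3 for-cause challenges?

Seats to fill: 6 + 2 alternates = 8.
Peremptories: 4 + 1×2 = 6 per side × 2 sides = 12.
For-cause removals: 3.
Minimum venire: 8 + 12 + 3 = 23.

23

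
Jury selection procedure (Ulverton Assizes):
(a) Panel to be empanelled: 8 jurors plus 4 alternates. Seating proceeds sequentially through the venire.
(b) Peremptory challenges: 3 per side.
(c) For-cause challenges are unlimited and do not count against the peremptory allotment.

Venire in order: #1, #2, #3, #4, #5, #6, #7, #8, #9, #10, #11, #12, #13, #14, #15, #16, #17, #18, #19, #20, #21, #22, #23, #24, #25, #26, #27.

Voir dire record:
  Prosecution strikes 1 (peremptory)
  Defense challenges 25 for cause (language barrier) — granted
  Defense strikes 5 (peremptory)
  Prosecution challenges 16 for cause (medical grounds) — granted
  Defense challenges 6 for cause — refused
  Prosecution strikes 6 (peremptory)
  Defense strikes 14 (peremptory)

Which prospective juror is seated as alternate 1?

Removed: #1, #5, #6, #14, #16, #25.
Seating in order: seats 1–8 → #2, #3, #4, #7, #8, #9, #10, #11; alternates → #12, #13, #15, #17.
So alternate 1 is #12.

12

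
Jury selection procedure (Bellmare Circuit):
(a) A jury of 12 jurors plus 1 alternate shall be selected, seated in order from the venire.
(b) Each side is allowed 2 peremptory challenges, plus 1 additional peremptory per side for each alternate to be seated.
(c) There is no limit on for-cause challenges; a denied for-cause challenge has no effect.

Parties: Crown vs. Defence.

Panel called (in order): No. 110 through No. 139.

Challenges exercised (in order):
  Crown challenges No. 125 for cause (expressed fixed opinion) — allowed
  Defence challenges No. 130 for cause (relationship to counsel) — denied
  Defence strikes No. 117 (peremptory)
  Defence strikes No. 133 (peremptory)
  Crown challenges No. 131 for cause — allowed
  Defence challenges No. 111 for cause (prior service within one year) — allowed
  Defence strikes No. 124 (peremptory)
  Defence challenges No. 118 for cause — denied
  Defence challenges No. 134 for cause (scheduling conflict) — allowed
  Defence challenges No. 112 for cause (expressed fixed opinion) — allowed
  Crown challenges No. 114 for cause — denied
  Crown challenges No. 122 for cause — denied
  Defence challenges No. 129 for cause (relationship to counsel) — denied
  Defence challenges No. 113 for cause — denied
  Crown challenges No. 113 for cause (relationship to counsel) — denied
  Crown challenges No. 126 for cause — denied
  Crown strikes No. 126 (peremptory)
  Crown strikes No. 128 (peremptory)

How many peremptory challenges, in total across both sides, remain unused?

Crown allotment: 2 base + 1 × 1 alternate = 3. Defence allotment: 2 base + 1 × 1 alternate = 3.
Crown peremptories used: #126, #128 — 2 (for-cause on #125, #131, #114, #122, #113, #126 don't count).
Defence peremptories used: #117, #133, #124 — 3 (for-cause on #130, #111, #118, #134, #112, #129, #113 don't count).
Remaining: (3 − 2) + (3 − 3) = 1.

1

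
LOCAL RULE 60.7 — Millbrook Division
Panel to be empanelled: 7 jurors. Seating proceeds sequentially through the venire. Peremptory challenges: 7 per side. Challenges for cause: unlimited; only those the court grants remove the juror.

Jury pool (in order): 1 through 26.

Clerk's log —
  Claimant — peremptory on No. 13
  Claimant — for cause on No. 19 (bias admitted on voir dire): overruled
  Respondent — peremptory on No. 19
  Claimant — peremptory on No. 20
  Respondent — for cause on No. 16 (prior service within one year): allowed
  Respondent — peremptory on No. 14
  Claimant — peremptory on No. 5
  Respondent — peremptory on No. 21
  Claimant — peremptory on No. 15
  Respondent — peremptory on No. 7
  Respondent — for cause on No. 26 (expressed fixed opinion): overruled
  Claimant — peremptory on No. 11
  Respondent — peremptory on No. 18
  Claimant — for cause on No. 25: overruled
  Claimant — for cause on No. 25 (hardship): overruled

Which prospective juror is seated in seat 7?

Removed: #5, #7, #11, #13, #14, #15, #16, #18, #19, #20, #21. (#25, #26 stay — for-cause denied.)
Seating in order: seats 1–7 → #1, #2, #3, #4, #6, #8, #9.
So seat 7 is #9.

9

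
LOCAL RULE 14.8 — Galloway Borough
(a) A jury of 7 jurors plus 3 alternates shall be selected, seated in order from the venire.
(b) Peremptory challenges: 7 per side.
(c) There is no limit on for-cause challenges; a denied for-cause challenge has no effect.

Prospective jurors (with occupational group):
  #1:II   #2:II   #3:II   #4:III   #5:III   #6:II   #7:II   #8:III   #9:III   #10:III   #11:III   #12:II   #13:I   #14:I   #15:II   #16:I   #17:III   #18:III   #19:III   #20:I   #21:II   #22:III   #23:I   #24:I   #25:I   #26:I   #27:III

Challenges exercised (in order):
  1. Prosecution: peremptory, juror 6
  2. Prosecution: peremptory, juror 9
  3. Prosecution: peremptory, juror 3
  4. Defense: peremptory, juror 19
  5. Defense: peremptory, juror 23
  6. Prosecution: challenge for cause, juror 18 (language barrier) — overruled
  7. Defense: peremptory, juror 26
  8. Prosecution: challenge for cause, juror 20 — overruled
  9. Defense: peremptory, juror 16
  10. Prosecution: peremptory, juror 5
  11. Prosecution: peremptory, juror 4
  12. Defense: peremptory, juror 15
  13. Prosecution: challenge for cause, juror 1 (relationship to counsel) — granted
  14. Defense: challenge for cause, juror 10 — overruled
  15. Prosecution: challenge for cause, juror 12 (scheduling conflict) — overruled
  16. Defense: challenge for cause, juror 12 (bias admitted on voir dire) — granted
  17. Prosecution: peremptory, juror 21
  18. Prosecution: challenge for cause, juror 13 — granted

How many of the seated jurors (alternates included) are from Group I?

Removed: #1, #3, #4, #5, #6, #9, #12, #13, #15, #16, #19, #21, #23, #26.
Seated (10 incl. alternates): #2, #7, #8, #10, #11, #14, #17, #18, #20, #22.
Of those, in Group I: #14, #20 → 2.

2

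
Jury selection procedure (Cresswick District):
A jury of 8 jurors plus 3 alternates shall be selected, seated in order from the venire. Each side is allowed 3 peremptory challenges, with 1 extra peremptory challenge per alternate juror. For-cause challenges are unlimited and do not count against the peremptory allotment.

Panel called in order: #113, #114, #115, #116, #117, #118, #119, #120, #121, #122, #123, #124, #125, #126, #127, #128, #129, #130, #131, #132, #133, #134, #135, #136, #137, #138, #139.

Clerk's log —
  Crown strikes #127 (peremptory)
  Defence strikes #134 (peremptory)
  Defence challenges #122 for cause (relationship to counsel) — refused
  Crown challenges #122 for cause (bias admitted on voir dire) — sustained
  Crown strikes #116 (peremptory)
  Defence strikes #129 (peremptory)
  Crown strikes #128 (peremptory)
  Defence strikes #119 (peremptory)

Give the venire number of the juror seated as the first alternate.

Removed: #116, #119, #122, #127, #128, #129, #134.
Filling seats in venire order through position 9: #113, #114, #115, #117, #118, #120, #121, #123, #124.
So alternate 1 is #124.

124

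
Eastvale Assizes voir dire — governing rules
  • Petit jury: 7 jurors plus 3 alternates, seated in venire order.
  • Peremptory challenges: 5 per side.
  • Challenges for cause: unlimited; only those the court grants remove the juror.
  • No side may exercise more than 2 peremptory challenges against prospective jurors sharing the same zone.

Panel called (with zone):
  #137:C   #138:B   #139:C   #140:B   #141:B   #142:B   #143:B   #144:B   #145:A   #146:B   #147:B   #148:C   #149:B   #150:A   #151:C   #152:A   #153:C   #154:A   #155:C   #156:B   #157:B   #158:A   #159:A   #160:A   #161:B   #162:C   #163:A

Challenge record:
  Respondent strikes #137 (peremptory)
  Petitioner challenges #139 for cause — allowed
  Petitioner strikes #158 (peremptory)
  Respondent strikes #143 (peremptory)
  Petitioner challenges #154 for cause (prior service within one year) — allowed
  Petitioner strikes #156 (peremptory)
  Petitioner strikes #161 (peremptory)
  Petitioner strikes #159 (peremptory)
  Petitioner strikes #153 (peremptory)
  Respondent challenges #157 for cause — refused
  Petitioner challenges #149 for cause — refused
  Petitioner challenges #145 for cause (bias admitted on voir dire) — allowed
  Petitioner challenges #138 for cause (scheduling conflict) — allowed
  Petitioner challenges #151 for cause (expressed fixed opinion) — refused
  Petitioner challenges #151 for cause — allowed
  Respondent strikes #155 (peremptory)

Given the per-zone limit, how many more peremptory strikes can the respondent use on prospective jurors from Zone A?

2

Respondent peremptories so far: #137, #143, #155 — 3 of 5 used, 2 left overall.
Against Zone A: none yet — per-zone cap 2 leaves 2.
Binding limit: min(2, 2) = 2.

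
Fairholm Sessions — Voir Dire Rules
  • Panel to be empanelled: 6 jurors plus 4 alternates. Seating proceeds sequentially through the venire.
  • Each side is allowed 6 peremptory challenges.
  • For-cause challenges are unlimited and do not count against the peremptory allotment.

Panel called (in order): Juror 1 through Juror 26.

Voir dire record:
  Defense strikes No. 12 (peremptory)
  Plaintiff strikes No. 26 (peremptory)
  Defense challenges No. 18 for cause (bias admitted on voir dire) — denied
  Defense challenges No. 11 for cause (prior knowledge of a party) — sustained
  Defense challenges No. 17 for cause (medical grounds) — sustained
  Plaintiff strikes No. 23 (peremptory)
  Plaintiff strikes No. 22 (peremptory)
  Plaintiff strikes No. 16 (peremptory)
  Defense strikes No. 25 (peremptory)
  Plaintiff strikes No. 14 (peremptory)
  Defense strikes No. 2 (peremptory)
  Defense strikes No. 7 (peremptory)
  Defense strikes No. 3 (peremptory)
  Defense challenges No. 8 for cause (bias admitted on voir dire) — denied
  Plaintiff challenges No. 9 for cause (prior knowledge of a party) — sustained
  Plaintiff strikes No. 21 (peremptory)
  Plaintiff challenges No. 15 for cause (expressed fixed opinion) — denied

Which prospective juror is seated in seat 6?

10

Removed: #2, #3, #7, #9, #11, #12, #14, #16, #17, #21, #22, #23, #25, #26. (#8, #15, #18 stay — for-cause denied.)
Seating in order: seats 1–6 → #1, #4, #5, #6, #8, #10; alternates → #13, #15, #18, #19.
So seat 6 is #10.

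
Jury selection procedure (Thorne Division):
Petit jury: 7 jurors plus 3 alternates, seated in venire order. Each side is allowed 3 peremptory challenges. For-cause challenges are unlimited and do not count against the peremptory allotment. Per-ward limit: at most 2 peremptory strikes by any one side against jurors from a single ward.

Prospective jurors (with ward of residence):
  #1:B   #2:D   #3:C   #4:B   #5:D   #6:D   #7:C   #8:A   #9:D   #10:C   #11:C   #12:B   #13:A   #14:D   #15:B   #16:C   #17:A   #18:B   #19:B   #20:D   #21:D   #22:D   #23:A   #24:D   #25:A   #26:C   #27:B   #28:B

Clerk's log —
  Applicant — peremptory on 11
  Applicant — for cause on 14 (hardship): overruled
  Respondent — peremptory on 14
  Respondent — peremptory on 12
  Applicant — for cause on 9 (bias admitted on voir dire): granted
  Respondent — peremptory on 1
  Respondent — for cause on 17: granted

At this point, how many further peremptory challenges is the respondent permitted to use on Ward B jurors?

0

Respondent peremptories so far: #14, #12, #1 — 3 of 3 used, 0 left overall.
Against Ward B: #12, #1 — 2 used; per-ward cap 2 leaves 0.
Binding limit: min(0, 0) = 0.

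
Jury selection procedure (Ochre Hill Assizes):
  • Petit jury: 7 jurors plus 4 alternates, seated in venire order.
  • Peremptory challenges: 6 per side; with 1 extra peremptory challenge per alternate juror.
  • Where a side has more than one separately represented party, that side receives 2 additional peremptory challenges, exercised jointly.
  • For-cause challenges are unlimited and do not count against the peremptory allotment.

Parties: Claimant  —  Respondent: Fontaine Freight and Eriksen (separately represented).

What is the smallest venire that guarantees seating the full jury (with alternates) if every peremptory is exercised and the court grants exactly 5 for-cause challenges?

Seats to fill: 7 + 4 alternates = 11.
Peremptories — Claimant: 6 + 1×4 = 10; Respondent: 6 + 1×4 + 2 = 12; total 22.
For-cause removals: 5.
Minimum venire: 11 + 22 + 5 = 38.

38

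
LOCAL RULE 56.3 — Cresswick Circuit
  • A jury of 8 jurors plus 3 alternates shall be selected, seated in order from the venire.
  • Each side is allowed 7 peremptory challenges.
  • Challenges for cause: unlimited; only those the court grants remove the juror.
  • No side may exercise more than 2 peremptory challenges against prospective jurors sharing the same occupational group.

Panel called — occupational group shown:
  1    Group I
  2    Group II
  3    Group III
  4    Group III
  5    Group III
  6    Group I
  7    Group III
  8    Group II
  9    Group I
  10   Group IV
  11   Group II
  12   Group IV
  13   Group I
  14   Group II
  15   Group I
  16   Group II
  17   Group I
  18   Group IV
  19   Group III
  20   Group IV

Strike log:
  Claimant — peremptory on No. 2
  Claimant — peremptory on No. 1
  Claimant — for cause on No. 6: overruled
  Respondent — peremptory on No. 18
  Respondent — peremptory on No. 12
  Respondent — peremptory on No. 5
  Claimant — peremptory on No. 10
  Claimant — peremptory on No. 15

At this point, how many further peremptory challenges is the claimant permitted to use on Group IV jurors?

Claimant peremptories so far: #2, #1, #10, #15 — 4 of 7 used, 3 left overall.
Against Group IV: #10 — 1 used; per-group cap 2 leaves 1.
Binding limit: min(3, 1) = 1.

1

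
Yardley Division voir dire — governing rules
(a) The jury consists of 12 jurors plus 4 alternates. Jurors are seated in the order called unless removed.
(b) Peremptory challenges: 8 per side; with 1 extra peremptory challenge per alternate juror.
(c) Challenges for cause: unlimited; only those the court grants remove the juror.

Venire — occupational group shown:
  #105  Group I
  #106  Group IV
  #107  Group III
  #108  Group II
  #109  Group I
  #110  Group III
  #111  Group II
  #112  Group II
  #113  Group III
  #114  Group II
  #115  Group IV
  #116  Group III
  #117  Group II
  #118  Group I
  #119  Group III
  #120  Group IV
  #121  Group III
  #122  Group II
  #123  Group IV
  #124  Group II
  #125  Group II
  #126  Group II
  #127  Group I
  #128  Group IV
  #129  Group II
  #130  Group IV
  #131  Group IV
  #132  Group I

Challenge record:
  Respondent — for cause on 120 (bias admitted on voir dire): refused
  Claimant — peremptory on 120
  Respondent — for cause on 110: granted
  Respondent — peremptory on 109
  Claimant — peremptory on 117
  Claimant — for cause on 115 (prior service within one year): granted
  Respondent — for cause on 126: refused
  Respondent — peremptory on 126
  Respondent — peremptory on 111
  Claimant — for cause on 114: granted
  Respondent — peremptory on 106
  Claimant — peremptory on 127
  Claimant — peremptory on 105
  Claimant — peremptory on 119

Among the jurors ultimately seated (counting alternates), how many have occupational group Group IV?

4

Removed: #105, #106, #109, #110, #111, #114, #115, #117, #119, #120, #126, #127.
Seated (16 incl. alternates): #107, #108, #112, #113, #116, #118, #121, #122, #123, #124, #125, #128, #129, #130, #131, #132.
Of those, in Group IV: #123, #128, #130, #131 → 4.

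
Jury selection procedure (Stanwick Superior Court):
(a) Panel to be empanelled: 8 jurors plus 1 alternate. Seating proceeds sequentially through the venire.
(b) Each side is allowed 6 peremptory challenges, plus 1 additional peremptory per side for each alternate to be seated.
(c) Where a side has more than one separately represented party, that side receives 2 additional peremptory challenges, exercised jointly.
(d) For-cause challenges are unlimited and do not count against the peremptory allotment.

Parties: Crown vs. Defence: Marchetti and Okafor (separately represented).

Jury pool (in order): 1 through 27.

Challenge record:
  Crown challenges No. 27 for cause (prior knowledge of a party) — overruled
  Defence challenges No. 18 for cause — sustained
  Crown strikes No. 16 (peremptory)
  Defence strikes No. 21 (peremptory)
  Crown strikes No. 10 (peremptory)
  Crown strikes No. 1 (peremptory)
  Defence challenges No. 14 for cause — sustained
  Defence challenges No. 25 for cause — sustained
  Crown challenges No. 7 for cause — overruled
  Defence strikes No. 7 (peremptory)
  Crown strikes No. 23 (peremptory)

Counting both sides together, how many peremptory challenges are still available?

Crown allotment: 6 base + 1 × 1 alternate = 7. Defence allotment: 6 base + 1 × 1 alternate + 2 multi-party = 9.
Crown peremptories used: #16, #10, #1, #23 — 4 (for-cause on #27, #7 don't count).
Defence peremptories used: #21, #7 — 2 (for-cause on #18, #14, #25 don't count).
Remaining: (7 − 4) + (9 − 2) = 10.

10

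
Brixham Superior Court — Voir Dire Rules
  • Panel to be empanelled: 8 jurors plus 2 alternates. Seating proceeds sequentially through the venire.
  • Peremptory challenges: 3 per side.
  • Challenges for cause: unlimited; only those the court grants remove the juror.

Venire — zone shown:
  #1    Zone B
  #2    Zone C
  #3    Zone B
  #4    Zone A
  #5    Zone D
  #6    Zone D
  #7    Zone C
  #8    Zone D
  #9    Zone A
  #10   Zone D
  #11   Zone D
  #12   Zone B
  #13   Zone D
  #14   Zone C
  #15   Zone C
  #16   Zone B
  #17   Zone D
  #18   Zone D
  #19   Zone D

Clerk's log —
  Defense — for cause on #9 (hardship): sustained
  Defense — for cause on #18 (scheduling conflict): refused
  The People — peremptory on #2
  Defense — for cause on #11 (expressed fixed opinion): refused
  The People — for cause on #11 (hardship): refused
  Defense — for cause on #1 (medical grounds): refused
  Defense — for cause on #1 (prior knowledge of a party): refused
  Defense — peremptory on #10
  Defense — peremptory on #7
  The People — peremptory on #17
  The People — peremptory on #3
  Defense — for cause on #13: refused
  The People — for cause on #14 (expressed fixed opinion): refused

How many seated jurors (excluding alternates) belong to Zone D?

5

Removed: #2, #3, #7, #9, #10, #17.
Seated jurors 1–8: #1, #4, #5, #6, #8, #11, #12, #13 (alternates #14, #15 not counted).
Of those, in Zone D: #5, #6, #8, #11, #13 → 5.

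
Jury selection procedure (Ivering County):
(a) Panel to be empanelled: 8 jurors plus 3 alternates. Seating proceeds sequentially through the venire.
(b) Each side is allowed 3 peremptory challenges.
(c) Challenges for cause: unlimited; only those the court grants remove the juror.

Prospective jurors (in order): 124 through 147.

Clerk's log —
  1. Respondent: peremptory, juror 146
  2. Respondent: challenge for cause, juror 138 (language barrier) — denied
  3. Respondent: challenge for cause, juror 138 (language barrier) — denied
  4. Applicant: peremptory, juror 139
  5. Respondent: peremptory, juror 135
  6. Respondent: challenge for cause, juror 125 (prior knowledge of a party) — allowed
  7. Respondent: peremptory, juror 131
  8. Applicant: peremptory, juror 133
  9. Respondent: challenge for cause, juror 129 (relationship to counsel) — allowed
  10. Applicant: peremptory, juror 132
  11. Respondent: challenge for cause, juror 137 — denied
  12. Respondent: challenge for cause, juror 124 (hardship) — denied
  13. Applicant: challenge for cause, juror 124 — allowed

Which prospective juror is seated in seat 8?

Removed: #124, #125, #129, #131, #132, #133, #135, #139, #146. (#137, #138 stay — for-cause denied.)
Filling seats in venire order through position 8: #126, #127, #128, #130, #134, #136, #137, #138.
So seat 8 is #138.

138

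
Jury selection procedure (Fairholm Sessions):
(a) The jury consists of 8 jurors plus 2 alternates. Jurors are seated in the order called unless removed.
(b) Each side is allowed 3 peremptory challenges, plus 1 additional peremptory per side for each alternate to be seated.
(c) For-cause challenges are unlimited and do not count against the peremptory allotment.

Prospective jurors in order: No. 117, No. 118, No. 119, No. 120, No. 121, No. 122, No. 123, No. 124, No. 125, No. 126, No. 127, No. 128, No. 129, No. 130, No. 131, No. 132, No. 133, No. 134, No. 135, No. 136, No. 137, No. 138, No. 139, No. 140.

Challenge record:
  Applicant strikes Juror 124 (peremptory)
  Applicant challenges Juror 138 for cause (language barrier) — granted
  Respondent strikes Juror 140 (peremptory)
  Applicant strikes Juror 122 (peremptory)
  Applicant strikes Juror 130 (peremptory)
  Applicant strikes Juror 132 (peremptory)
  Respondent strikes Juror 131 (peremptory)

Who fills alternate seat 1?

127

Removed: #122, #124, #130, #131, #132, #138, #140.
Seating in order: seats 1–8 → #117, #118, #119, #120, #121, #123, #125, #126; alternates → #127, #128.
So alternate 1 is #127.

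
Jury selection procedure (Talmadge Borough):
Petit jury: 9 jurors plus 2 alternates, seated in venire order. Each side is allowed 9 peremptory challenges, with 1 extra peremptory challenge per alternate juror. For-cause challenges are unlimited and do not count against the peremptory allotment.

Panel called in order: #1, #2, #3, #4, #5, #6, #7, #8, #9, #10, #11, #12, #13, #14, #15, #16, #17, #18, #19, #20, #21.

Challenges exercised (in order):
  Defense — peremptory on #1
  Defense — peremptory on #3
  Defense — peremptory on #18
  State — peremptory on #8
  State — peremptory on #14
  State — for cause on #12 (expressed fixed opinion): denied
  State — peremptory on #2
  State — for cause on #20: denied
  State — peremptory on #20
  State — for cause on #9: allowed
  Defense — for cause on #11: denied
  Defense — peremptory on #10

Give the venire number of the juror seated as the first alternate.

Removed: #1, #2, #3, #8, #9, #10, #14, #18, #20. (#11, #12 stay — for-cause denied.)
Seating in order: seats 1–9 → #4, #5, #6, #7, #11, #12, #13, #15, #16; alternates → #17, #19.
So alternate 1 is #17.

17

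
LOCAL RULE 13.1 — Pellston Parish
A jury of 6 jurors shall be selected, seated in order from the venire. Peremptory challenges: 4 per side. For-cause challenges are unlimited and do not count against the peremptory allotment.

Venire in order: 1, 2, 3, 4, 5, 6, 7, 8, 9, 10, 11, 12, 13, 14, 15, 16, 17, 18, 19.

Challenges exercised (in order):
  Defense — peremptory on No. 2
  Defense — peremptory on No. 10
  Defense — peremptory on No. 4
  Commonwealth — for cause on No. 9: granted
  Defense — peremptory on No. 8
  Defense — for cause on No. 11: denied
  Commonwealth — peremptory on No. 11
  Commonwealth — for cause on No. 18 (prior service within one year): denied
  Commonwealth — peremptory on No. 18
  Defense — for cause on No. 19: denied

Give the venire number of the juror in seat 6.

12

Removed: #2, #4, #8, #9, #10, #11, #18. (#19 stays — for-cause denied.)
Seating in order: seats 1–6 → #1, #3, #5, #6, #7, #12.
So seat 6 is #12.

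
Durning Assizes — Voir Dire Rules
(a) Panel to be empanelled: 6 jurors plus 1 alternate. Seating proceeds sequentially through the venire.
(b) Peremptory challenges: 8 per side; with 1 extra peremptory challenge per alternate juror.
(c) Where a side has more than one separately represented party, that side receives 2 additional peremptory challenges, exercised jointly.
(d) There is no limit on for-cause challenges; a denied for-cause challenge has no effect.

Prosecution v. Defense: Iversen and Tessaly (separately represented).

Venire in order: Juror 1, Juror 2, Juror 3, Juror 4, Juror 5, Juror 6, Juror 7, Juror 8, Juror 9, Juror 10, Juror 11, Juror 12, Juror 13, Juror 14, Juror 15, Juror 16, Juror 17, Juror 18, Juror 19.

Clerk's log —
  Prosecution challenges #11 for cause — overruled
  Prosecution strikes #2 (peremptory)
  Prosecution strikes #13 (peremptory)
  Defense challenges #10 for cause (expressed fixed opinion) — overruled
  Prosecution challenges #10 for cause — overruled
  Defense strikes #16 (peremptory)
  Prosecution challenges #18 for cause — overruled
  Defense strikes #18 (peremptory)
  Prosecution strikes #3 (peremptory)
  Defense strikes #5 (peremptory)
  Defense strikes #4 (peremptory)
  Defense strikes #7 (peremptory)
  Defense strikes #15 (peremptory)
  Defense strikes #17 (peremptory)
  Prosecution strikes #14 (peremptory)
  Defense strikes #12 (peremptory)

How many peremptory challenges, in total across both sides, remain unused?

Prosecution allotment: 8 base + 1 × 1 alternate = 9. Defense allotment: 8 base + 1 × 1 alternate + 2 multi-party = 11.
Prosecution peremptories used: #2, #13, #3, #14 — 4 (for-cause on #11, #10, #18 don't count).
Defense peremptories used: #16, #18, #5, #4, #7, #15, #17, #12 — 8 (the for-cause on #10 doesn't count).
Remaining: (9 − 4) + (11 − 8) = 8.

8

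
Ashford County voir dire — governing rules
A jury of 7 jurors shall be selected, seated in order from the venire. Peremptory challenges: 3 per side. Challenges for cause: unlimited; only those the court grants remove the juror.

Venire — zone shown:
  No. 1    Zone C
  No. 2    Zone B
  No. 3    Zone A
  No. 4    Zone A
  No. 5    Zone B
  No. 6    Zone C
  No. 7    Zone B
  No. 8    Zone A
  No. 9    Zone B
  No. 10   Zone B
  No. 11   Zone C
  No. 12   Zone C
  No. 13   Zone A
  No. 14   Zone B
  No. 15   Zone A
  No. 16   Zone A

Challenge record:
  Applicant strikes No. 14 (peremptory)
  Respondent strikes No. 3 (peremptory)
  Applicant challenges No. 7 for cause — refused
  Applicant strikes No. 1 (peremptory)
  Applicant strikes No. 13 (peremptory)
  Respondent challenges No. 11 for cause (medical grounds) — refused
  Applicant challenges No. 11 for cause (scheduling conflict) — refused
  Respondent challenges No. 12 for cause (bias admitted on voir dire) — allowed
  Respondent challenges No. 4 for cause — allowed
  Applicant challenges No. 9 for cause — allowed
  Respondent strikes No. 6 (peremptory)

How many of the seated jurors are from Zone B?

4

Removed: #1, #3, #4, #6, #9, #12, #13, #14.
Seated jurors 1–7: #2, #5, #7, #8, #10, #11, #15.
Of those, in Zone B: #2, #5, #7, #10 → 4.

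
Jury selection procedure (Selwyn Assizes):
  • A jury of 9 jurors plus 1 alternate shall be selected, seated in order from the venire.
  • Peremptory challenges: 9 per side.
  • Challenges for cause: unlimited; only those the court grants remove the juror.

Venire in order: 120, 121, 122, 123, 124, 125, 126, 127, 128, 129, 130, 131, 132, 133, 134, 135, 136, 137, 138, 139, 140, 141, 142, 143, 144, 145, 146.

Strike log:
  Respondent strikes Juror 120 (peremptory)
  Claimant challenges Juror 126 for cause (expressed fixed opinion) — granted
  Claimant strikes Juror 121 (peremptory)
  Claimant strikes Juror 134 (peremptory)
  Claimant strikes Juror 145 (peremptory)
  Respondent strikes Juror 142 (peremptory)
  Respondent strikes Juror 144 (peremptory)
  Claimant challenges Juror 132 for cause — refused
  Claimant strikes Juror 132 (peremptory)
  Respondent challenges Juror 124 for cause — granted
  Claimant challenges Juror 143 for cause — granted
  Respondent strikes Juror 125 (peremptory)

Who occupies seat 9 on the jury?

135

Removed: #120, #121, #124, #125, #126, #132, #134, #142, #143, #144, #145.
Seating in order: seats 1–9 → #122, #123, #127, #128, #129, #130, #131, #133, #135; alternates → #136.
So seat 9 is #135.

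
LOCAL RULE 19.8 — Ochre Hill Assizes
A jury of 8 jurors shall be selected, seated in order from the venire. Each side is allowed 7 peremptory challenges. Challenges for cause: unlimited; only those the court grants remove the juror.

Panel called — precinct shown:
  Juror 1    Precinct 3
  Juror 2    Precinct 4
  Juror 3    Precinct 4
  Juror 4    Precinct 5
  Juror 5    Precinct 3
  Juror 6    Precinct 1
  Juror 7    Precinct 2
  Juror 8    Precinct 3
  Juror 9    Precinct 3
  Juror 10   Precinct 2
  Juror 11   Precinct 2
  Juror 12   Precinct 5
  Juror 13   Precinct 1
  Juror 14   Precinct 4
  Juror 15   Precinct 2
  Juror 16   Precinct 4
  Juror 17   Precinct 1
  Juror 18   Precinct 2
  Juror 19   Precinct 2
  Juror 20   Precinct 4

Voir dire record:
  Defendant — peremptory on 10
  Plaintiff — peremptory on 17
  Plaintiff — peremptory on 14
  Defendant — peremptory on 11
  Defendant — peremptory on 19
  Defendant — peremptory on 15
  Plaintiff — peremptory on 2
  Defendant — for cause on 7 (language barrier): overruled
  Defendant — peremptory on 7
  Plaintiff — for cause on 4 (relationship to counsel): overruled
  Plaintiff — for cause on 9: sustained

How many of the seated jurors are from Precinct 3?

3

Removed: #2, #7, #9, #10, #11, #14, #15, #17, #19.
Seated jurors 1–8: #1, #3, #4, #5, #6, #8, #12, #13.
Of those, in Precinct 3: #1, #5, #8 → 3.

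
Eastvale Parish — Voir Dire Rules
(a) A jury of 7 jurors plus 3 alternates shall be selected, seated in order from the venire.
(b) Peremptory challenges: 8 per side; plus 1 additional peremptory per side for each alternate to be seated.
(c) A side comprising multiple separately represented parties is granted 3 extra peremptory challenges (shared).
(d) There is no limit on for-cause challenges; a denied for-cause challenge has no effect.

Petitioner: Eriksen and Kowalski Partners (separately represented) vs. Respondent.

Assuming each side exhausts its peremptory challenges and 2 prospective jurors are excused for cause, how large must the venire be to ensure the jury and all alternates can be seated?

37

Seats to fill: 7 + 3 alternates = 10.
Peremptories — Petitioner: 8 + 1×3 + 3 = 14; Respondent: 8 + 1×3 = 11; total 25.
For-cause removals: 2.
Minimum venire: 10 + 25 + 2 = 37.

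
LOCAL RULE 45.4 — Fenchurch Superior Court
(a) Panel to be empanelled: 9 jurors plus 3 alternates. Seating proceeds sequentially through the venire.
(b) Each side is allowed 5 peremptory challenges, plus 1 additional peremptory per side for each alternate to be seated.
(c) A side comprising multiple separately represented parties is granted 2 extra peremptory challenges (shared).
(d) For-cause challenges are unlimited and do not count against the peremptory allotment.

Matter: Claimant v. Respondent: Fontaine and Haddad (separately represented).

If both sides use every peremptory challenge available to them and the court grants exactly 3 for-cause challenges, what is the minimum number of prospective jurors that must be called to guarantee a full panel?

33

Seats to fill: 9 + 3 alternates = 12.
Peremptories — Claimant: 5 + 1×3 = 8; Respondent: 5 + 1×3 + 2 = 10; total 18.
For-cause removals: 3.
Minimum venire: 12 + 18 + 3 = 33.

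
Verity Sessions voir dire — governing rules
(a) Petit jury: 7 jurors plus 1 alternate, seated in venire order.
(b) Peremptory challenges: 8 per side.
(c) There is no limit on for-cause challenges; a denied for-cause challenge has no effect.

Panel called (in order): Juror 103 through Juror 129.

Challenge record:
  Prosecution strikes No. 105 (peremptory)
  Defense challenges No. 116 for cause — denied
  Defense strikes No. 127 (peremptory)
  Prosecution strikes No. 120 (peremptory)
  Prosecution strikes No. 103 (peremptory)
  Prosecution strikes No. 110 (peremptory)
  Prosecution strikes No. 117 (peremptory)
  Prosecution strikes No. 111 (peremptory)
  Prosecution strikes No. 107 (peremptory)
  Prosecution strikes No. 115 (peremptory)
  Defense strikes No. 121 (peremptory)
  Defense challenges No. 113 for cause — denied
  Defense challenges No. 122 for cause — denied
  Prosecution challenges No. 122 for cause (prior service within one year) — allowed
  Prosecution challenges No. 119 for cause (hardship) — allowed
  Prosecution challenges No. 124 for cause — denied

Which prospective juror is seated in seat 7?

114

Removed: #103, #105, #107, #110, #111, #115, #117, #119, #120, #121, #122, #127. (#113, #116, #124 stay — for-cause denied.)
Filling seats in venire order through position 7: #104, #106, #108, #109, #112, #113, #114.
So seat 7 is #114.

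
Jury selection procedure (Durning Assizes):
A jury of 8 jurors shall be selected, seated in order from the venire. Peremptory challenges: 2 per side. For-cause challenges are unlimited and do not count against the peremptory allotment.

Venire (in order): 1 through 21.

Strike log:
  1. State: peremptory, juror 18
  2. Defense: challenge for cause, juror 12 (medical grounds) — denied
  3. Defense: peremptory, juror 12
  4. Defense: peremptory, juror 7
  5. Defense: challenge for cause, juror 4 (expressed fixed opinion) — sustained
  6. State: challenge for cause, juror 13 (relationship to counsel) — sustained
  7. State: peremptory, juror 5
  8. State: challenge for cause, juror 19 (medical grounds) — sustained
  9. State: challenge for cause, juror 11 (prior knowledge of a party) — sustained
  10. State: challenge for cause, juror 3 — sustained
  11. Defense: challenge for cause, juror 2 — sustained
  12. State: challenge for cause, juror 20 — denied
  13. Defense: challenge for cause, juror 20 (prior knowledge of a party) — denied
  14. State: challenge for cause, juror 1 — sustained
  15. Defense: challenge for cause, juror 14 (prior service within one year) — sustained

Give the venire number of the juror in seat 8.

20

Removed: #1, #2, #3, #4, #5, #7, #11, #12, #13, #14, #18, #19. (#20 stays — for-cause denied.)
Seating in order: seats 1–8 → #6, #8, #9, #10, #15, #16, #17, #20.
So seat 8 is #20.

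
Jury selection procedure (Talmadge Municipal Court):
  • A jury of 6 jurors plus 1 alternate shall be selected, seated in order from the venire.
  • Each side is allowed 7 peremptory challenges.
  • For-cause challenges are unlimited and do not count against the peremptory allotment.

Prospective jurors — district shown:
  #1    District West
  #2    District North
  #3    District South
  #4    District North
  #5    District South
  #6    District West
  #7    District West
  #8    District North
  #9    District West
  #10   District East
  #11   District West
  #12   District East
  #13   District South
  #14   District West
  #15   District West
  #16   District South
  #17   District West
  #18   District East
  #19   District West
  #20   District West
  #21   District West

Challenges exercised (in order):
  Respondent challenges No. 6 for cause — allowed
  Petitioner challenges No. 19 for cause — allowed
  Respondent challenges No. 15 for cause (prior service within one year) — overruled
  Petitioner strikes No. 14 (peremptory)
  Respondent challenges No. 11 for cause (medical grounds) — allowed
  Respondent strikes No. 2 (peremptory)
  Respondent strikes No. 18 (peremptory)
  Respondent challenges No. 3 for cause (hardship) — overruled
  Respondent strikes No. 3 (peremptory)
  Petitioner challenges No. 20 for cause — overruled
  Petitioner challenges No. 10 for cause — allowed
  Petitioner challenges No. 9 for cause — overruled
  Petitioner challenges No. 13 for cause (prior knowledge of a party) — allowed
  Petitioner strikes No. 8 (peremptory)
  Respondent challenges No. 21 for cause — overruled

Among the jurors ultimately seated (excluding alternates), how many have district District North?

1

Removed: #2, #3, #6, #8, #10, #11, #13, #14, #18, #19.
Seated jurors 1–6: #1, #4, #5, #7, #9, #12 (alternates #15 not counted).
Of those, in District North: #4 → 1.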